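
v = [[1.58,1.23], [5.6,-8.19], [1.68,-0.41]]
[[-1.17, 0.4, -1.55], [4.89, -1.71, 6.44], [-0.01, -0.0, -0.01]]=v@[[-0.18, 0.06, -0.24], [-0.72, 0.25, -0.95]]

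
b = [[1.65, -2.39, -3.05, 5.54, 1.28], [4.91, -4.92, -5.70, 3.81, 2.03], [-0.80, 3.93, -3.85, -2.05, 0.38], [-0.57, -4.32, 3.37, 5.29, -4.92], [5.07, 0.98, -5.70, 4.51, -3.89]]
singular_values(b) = [14.26, 10.18, 6.66, 2.9, 1.52]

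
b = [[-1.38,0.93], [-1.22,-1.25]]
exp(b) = [[0.12, 0.21], [-0.27, 0.14]]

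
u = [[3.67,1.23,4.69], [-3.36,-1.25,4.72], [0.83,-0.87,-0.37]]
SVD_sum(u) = [[0.31,0.08,4.92], [0.28,0.08,4.47], [-0.02,-0.01,-0.33]] + [[3.38, 1.11, -0.23], [-3.67, -1.21, 0.25], [0.51, 0.17, -0.03]] + [[-0.01,  0.03,  0.00], [0.04,  -0.11,  -0.00], [0.34,  -1.03,  -0.00]]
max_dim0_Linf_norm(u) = 4.72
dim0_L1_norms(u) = [7.86, 3.35, 9.78]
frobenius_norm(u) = 8.58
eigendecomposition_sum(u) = [[(3.51+0j), (0.2+0j), (3.69+0j)], [(-1.37-0j), -0.08-0.00j, (-1.44-0j)], [(0.87+0j), 0.05+0.00j, (0.91+0j)]] + [[(0.08+0.34j), (0.52+0.14j), 0.50-1.16j],[(-0.99+0.09j), (-0.59+1.4j), 3.08+1.83j],[(-0.02-0.33j), -0.46-0.21j, -0.64+1.01j]] + [[(0.08-0.34j), (0.52-0.14j), (0.5+1.16j)], [-0.99-0.09j, (-0.59-1.4j), (3.08-1.83j)], [(-0.02+0.33j), (-0.46+0.21j), (-0.64-1.01j)]]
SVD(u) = [[0.74, -0.67, -0.03], [0.67, 0.73, 0.11], [-0.05, -0.10, 0.99]] @ diag([6.669297236934857, 5.292803448379477, 1.0944432476083112]) @ [[0.06, 0.02, 1.0], [-0.95, -0.31, 0.06], [0.31, -0.95, -0.00]]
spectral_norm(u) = 6.67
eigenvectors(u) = [[0.91+0.00j, (-0.04-0.31j), (-0.04+0.31j)], [(-0.35+0j), 0.90+0.00j, 0.90-0.00j], [(0.22+0j), -0.01+0.30j, -0.01-0.30j]]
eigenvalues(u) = [(4.35+0j), (-1.15+2.75j), (-1.15-2.75j)]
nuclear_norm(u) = 13.06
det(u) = 38.63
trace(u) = 2.05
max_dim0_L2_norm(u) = 6.66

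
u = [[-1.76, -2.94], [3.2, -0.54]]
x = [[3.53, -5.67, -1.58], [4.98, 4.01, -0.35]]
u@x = [[-20.85, -1.81, 3.81], [8.61, -20.31, -4.87]]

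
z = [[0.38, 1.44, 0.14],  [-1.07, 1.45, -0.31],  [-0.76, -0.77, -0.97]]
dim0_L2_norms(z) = [1.37, 2.18, 1.03]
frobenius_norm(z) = 2.77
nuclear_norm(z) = 4.25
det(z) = -1.51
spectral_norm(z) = 2.21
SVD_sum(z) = [[-0.14, 1.39, 0.14],[-0.15, 1.5, 0.15],[0.08, -0.77, -0.08]] + [[0.35, 0.01, 0.25], [-0.83, -0.02, -0.59], [-0.98, -0.03, -0.7]] + [[0.17, 0.04, -0.25], [-0.09, -0.02, 0.13], [0.14, 0.03, -0.2]]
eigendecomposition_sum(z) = [[(0.1+0j),-0.00+0.00j,(0.17+0j)],[(-0.03-0j),0.00-0.00j,-0.05-0.00j],[(-0.57-0j),0.03-0.00j,-0.98-0.00j]] + [[(0.14+0.85j), (0.72-0.65j), -0.01+0.18j],[(-0.52+0.43j), 0.72+0.23j, (-0.13+0.06j)],[(-0.1-0.48j), (-0.4+0.38j), 0.00-0.10j]] + [[0.14-0.85j, (0.72+0.65j), -0.01-0.18j], [(-0.52-0.43j), 0.72-0.23j, (-0.13-0.06j)], [(-0.1+0.48j), (-0.4-0.38j), 0.1j]]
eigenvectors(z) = [[(0.17+0j), 0.72+0.00j, (0.72-0j)], [(-0.05+0j), (0.28+0.49j), (0.28-0.49j)], [(-0.98+0j), -0.41+0.01j, -0.41-0.01j]]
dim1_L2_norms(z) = [1.5, 1.83, 1.45]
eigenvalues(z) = [(-0.88+0j), (0.87+0.98j), (0.87-0.98j)]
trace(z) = 0.86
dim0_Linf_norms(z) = [1.07, 1.45, 0.97]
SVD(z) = [[-0.64, 0.26, 0.73], [-0.69, -0.62, -0.38], [0.35, -0.74, 0.58]] @ diag([2.2050376043236026, 1.6289173792016836, 0.4206391984272754]) @ [[0.10,-0.99,-0.1], [0.81,0.02,0.58], [0.57,0.14,-0.81]]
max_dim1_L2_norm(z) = 1.83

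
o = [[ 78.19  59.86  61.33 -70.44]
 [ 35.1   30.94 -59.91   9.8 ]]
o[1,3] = 9.8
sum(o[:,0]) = 113.28999999999999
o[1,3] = 9.8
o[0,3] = -70.44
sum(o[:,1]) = 90.8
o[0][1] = 59.86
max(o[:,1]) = 59.86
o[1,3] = 9.8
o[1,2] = -59.91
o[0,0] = 78.19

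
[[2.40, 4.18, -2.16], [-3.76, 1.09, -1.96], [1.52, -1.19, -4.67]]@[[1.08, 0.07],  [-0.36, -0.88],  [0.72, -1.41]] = [[-0.47, -0.46], [-5.86, 1.54], [-1.29, 7.74]]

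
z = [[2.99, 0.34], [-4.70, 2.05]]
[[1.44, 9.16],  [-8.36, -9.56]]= z@[[0.75, 2.85], [-2.36, 1.87]]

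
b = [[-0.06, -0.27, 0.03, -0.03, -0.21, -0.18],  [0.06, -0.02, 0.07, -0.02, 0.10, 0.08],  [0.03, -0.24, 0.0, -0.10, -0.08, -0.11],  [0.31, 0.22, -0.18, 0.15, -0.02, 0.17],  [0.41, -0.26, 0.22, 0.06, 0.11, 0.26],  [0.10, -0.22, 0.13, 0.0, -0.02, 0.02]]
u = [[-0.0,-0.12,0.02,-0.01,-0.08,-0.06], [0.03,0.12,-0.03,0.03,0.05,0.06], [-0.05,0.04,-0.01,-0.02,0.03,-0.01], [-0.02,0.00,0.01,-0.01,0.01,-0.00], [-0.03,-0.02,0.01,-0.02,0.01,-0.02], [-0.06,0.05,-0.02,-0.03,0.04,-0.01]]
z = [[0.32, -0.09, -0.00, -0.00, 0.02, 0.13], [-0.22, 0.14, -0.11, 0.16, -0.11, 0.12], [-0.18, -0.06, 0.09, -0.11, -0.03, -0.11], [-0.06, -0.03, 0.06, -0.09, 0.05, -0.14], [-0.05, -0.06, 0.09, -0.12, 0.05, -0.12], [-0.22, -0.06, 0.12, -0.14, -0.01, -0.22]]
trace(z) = 0.29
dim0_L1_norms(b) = [0.97, 1.23, 0.63, 0.36, 0.54, 0.82]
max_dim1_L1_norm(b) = 1.32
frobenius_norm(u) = 0.26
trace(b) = 0.20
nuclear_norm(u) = 0.38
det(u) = 0.00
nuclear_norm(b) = 1.70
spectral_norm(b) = 0.68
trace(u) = 0.10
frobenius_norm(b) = 0.97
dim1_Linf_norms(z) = [0.32, 0.22, 0.18, 0.14, 0.12, 0.22]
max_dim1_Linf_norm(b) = 0.41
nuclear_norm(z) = 1.16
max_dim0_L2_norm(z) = 0.49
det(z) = -0.00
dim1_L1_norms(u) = [0.29, 0.32, 0.16, 0.05, 0.11, 0.21]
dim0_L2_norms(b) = [0.53, 0.54, 0.32, 0.19, 0.27, 0.38]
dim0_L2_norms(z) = [0.49, 0.2, 0.22, 0.28, 0.14, 0.35]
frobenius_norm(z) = 0.74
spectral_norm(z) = 0.58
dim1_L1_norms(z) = [0.56, 0.86, 0.58, 0.43, 0.49, 0.77]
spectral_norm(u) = 0.23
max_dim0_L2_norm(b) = 0.54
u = z @ b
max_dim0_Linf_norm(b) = 0.41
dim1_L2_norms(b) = [0.39, 0.16, 0.29, 0.48, 0.61, 0.28]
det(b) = 0.00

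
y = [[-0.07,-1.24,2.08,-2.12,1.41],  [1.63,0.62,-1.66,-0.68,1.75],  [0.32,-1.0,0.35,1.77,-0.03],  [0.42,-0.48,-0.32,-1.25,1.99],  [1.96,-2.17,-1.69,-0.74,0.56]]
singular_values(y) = [4.66, 3.66, 2.6, 1.48, 0.57]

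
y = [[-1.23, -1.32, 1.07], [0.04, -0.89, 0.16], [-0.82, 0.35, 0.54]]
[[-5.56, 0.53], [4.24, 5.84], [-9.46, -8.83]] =y@[[6.07, -4.99],[-5.36, -9.93],[-4.83, -17.49]]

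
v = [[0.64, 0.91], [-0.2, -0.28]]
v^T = [[0.64, -0.2], [0.91, -0.28]]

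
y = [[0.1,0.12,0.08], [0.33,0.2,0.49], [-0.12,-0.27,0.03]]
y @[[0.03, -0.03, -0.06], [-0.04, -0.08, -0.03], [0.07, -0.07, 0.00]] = [[0.0, -0.02, -0.01], [0.04, -0.06, -0.03], [0.01, 0.02, 0.02]]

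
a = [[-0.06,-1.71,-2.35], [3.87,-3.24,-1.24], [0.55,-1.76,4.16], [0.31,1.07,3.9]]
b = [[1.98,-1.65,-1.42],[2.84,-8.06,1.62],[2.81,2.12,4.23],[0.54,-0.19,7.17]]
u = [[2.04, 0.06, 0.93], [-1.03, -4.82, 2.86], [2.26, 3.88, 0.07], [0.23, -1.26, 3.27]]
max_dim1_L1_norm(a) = 8.35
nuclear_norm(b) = 20.75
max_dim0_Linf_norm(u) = 4.82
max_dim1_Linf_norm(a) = 4.16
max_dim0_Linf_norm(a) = 4.16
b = u + a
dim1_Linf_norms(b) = [1.98, 8.06, 4.23, 7.17]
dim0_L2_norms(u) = [3.22, 6.31, 4.44]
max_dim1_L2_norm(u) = 5.7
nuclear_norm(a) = 13.52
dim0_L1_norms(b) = [8.17, 12.02, 14.44]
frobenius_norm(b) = 12.90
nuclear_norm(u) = 12.49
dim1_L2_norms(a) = [2.91, 5.2, 4.55, 4.06]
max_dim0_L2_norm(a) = 6.29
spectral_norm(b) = 9.32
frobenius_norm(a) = 8.52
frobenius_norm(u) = 8.37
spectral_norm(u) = 7.31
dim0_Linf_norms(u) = [2.26, 4.82, 3.27]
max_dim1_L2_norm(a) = 5.2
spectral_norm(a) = 6.43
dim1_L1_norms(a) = [4.12, 8.35, 6.47, 5.28]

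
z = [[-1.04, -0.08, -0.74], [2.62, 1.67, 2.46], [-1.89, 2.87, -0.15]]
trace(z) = 0.48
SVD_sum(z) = [[-0.94, -0.31, -0.77],  [2.92, 0.97, 2.38],  [-0.60, -0.20, -0.49]] + [[-0.10, 0.23, 0.03], [-0.30, 0.7, 0.08], [-1.29, 3.07, 0.34]] + [[-0.00,-0.00,0.00], [-0.0,-0.0,0.00], [0.00,0.00,-0.00]]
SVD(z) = [[-0.3, -0.07, -0.95], [0.93, -0.22, -0.28], [-0.19, -0.97, 0.14]] @ diag([4.161882999272094, 3.4424875642799697, 0.0030446917214342006]) @ [[0.75, 0.25, 0.61], [0.39, -0.92, -0.1], [0.54, 0.31, -0.78]]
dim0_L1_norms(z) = [5.55, 4.62, 3.35]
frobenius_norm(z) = 5.40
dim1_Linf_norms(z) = [1.04, 2.62, 2.87]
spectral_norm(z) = 4.16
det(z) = 0.04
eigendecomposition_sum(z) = [[-0.91, 0.3, -0.51], [1.88, -0.62, 1.04], [-2.55, 0.83, -1.41]] + [[-0.00, -0.00, 0.0],[-0.00, -0.00, 0.0],[0.0, 0.00, -0.0]] + [[-0.12, -0.38, -0.23],[0.74, 2.29, 1.42],[0.66, 2.03, 1.26]]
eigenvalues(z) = [-2.94, -0.0, 3.43]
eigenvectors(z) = [[0.28, -0.54, -0.12], [-0.57, -0.31, 0.74], [0.77, 0.78, 0.66]]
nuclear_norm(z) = 7.61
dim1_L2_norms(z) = [1.28, 3.96, 3.44]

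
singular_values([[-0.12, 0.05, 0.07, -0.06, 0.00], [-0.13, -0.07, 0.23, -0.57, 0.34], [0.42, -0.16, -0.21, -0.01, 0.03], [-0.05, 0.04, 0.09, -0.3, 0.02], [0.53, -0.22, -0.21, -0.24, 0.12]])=[0.83, 0.79, 0.14, 0.0, 0.0]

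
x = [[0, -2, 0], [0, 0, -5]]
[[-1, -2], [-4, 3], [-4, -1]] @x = [[0, 2, 10], [0, 8, -15], [0, 8, 5]]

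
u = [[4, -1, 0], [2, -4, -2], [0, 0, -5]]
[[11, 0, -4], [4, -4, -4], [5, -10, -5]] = u @ [[3, 0, -1], [1, 0, 0], [-1, 2, 1]]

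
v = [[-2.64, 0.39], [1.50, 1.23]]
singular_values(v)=[3.05, 1.26]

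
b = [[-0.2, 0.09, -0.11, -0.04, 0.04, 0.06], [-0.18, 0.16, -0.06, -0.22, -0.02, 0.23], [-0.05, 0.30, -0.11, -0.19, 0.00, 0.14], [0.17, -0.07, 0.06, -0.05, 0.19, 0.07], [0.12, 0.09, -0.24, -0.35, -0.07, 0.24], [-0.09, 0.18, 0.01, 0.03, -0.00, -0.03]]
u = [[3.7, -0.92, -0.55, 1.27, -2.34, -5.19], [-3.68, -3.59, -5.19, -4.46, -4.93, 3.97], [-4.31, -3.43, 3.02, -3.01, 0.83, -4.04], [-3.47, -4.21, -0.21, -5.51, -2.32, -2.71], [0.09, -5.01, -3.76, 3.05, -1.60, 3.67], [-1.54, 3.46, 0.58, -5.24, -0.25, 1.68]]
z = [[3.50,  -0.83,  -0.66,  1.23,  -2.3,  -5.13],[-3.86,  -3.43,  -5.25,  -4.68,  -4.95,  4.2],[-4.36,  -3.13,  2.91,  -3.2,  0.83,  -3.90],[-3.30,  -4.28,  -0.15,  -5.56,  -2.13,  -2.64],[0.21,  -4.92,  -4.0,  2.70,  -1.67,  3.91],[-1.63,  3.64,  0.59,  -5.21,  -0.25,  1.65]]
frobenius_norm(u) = 20.25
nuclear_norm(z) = 39.97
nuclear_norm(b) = 1.65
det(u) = 1095.26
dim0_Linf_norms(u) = [4.31, 5.01, 5.19, 5.51, 4.93, 5.19]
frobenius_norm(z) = 20.29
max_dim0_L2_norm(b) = 0.46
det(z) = 432.48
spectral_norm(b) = 0.72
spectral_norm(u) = 13.33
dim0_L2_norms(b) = [0.36, 0.41, 0.3, 0.46, 0.21, 0.37]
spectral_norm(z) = 13.48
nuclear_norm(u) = 39.98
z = u + b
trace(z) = -2.60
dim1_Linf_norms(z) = [5.13, 5.25, 4.36, 5.56, 4.92, 5.21]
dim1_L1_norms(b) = [0.54, 0.87, 0.79, 0.61, 1.11, 0.34]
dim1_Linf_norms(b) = [0.2, 0.23, 0.3, 0.19, 0.35, 0.18]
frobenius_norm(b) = 0.88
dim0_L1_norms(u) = [16.79, 20.62, 13.31, 22.54, 12.27, 21.26]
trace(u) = -2.30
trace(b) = -0.30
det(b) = -0.00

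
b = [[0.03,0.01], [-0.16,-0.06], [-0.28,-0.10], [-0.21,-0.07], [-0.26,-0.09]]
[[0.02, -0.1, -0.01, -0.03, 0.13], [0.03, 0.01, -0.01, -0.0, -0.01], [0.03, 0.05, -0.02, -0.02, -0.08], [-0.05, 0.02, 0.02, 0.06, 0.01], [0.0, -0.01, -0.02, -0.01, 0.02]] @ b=[[-0.01,-0.00], [0.0,0.0], [0.02,0.01], [-0.03,-0.01], [0.00,0.00]]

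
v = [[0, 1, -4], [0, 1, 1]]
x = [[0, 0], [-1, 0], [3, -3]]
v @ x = [[-13, 12], [2, -3]]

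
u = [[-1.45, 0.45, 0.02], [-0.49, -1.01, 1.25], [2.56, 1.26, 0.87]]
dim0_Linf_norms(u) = [2.56, 1.26, 1.25]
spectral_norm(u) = 3.23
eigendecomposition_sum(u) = [[0.07+0.00j,0.05+0.00j,(0.09-0j)], [0.41+0.00j,(0.34+0j),(0.56-0j)], [0.90+0.00j,(0.74+0j),1.23-0.00j]] + [[(-0.76+0.4j), 0.20+0.35j, -0.04-0.19j], [-0.45-1.47j, (-0.67+0.23j), 0.34+0.00j], [0.83+0.59j, 0.26-0.39j, -0.18+0.14j]] + [[-0.76-0.40j, 0.20-0.35j, -0.04+0.19j], [-0.45+1.47j, -0.67-0.23j, 0.34-0.00j], [0.83-0.59j, (0.26+0.39j), -0.18-0.14j]]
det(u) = 5.23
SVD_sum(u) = [[-1.06, -0.42, -0.2], [-0.55, -0.22, -0.10], [2.70, 1.08, 0.51]] + [[-0.03, 0.21, -0.3], [0.13, -0.91, 1.26], [0.01, -0.1, 0.14]] + [[-0.36, 0.66, 0.52], [-0.07, 0.12, 0.10], [-0.15, 0.28, 0.22]]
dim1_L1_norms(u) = [1.92, 2.75, 4.69]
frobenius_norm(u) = 3.75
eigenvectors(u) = [[0.07+0.00j, (0.08+0.41j), (0.08-0.41j)], [0.42+0.00j, (-0.76+0j), (-0.76-0j)], [(0.91+0j), 0.40-0.30j, 0.40+0.30j]]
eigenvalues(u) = [(1.64+0j), (-1.61+0.77j), (-1.61-0.77j)]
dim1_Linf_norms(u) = [1.45, 1.25, 2.56]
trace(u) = -1.59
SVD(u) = [[-0.36, -0.23, -0.91], [-0.19, 0.97, -0.17], [0.91, 0.11, -0.39]] @ diag([3.2279127355217345, 1.6111595187404921, 1.0054572974664326]) @ [[0.91,0.37,0.17],[0.08,-0.59,0.81],[0.4,-0.72,-0.57]]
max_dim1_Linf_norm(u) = 2.56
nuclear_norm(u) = 5.84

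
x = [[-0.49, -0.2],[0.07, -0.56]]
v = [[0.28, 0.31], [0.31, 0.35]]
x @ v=[[-0.20,-0.22], [-0.15,-0.17]]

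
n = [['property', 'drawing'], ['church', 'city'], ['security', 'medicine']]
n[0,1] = 'drawing'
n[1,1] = 'city'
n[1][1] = 'city'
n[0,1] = 'drawing'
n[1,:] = ['church', 'city']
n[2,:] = ['security', 'medicine']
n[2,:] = ['security', 'medicine']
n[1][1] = 'city'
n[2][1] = 'medicine'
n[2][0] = 'security'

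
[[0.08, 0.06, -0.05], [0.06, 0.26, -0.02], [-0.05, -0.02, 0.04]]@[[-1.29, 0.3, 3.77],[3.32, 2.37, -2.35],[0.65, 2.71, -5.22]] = [[0.06, 0.03, 0.42],[0.77, 0.58, -0.28],[0.02, 0.05, -0.35]]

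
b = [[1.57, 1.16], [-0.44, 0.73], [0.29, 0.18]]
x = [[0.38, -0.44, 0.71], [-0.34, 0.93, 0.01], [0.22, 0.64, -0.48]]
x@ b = [[1.00,  0.25], [-0.94,  0.29], [-0.08,  0.64]]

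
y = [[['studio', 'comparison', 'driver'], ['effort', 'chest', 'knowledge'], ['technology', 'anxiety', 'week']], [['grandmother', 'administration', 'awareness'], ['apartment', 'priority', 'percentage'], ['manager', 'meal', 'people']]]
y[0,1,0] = 'effort'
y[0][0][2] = 'driver'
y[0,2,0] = 'technology'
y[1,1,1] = 'priority'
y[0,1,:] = ['effort', 'chest', 'knowledge']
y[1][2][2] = 'people'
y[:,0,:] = [['studio', 'comparison', 'driver'], ['grandmother', 'administration', 'awareness']]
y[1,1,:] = ['apartment', 'priority', 'percentage']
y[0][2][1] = 'anxiety'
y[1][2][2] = 'people'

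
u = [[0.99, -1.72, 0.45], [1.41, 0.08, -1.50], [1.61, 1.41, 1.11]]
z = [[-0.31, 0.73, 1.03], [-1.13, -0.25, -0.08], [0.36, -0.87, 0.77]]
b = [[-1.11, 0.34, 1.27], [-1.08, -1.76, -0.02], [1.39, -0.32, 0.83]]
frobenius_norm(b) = 3.15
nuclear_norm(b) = 5.37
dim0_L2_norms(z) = [1.23, 1.16, 1.29]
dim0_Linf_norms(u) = [1.61, 1.72, 1.5]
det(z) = 1.80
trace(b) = -2.04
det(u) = 9.86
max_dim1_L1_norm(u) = 4.13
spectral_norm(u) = 2.47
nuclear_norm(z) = 3.67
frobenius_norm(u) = 3.77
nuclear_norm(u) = 6.48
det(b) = 5.47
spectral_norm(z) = 1.31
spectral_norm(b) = 2.24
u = z @ b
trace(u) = 2.18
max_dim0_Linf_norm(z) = 1.13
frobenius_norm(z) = 2.12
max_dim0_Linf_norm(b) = 1.76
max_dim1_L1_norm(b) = 2.86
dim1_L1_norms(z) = [2.07, 1.46, 2.0]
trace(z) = 0.21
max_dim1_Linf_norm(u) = 1.72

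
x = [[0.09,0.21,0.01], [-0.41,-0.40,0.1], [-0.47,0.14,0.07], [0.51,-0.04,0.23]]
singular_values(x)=[0.82, 0.47, 0.23]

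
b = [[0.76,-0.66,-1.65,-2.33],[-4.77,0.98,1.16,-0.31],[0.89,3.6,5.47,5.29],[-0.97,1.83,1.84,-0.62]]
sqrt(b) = [[(1.18-0.23j), (0.23-0.17j), (-0.28-0.13j), -1.25+0.34j], [-2.77-2.06j, (1.38-1.54j), 0.16-1.14j, -1.79+3.07j], [1.32+2.07j, (0.45+1.55j), 2.16+1.15j, 3.10-3.08j], [-0.10-1.04j, (1.01-0.78j), (0.7-0.58j), -0.59+1.55j]]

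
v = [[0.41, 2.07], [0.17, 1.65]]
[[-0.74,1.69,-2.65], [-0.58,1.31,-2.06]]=v @ [[-0.10, 0.23, -0.35], [-0.34, 0.77, -1.21]]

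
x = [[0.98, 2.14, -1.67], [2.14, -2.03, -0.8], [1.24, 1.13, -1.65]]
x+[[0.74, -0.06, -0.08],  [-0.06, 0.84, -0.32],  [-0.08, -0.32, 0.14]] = [[1.72, 2.08, -1.75], [2.08, -1.19, -1.12], [1.16, 0.81, -1.51]]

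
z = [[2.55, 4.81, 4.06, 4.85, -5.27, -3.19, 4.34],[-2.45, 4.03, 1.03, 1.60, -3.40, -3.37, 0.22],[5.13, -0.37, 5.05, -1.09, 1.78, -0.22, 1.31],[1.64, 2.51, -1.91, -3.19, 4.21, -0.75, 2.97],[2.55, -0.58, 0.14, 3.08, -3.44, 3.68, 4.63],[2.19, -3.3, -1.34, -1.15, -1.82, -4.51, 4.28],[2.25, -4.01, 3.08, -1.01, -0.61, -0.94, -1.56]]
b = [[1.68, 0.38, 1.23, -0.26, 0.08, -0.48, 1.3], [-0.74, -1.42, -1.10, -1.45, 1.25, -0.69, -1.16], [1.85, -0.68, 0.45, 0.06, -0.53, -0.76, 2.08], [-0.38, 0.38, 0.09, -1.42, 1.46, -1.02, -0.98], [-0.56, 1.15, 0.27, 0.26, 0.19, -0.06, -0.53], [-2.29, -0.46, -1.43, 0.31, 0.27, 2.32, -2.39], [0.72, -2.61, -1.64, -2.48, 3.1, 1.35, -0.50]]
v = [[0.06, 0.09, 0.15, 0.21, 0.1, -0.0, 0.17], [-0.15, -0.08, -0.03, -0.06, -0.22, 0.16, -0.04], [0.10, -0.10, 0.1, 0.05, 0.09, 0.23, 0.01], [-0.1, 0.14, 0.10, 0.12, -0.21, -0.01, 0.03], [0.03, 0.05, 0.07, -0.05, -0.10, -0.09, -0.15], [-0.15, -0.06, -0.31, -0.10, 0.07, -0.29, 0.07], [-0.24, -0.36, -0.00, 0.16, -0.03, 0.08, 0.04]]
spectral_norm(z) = 13.40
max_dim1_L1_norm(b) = 12.4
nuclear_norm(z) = 46.76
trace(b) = 1.30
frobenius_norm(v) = 0.96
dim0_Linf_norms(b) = [2.29, 2.61, 1.64, 2.48, 3.1, 2.32, 2.39]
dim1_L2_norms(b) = [2.54, 3.04, 3.05, 2.54, 1.45, 4.33, 5.28]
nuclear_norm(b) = 16.65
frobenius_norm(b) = 8.95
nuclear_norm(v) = 2.06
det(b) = 0.01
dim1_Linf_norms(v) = [0.21, 0.22, 0.23, 0.21, 0.15, 0.31, 0.36]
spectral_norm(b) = 6.59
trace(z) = -1.07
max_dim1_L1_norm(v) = 1.05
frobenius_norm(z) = 21.04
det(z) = 15617.94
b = v @ z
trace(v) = -0.15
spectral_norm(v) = 0.56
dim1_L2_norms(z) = [11.24, 6.99, 7.62, 7.07, 7.95, 7.8, 5.94]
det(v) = -0.00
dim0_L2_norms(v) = [0.36, 0.42, 0.38, 0.32, 0.36, 0.42, 0.25]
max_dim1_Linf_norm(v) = 0.36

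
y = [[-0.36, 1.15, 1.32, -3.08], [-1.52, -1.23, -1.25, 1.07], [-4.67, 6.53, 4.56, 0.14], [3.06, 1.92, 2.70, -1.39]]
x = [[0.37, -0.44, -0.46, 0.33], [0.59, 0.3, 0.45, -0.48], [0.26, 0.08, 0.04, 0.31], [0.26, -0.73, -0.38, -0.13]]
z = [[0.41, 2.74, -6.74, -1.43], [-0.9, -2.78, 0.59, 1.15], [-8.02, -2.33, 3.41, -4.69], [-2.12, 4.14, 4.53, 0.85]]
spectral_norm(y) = 9.56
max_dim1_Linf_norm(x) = 0.73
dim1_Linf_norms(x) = [0.46, 0.59, 0.31, 0.73]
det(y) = -32.98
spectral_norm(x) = 1.20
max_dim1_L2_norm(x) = 0.93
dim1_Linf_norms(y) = [3.08, 1.52, 6.53, 3.06]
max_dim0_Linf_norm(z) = 8.02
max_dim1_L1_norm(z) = 18.45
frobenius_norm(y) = 11.26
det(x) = -0.05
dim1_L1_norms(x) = [1.6, 1.82, 0.69, 1.5]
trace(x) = 0.58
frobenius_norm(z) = 14.55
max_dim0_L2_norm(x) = 0.91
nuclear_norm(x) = 2.68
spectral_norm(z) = 11.16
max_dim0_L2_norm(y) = 7.01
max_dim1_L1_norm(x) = 1.82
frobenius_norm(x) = 1.57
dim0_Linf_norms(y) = [4.67, 6.53, 4.56, 3.08]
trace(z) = 1.89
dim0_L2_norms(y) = [5.8, 7.01, 5.6, 3.55]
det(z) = 680.10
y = z @ x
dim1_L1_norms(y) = [5.91, 5.07, 15.9, 9.07]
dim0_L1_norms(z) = [11.45, 11.99, 15.27, 8.12]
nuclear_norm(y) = 17.73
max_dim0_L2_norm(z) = 8.83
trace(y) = 1.58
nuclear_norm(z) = 25.59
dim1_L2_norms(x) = [0.81, 0.93, 0.41, 0.87]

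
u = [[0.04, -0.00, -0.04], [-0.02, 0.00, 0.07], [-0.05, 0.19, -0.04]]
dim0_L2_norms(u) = [0.07, 0.19, 0.09]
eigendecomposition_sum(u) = [[0.02, -0.04, -0.02], [-0.03, 0.05, 0.03], [-0.05, 0.07, 0.04]] + [[0.02, 0.01, 0.00],[0.01, 0.0, 0.0],[0.01, 0.0, 0.00]] + [[-0.00, 0.03, -0.02], [0.01, -0.05, 0.04], [-0.01, 0.11, -0.08]]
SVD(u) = [[-0.01, 0.61, 0.8], [-0.05, -0.8, 0.6], [1.00, -0.04, 0.04]] @ diag([0.20073326677501455, 0.08919474255521835, 0.021223890084976264]) @ [[-0.24, 0.95, -0.22],[0.47, -0.08, -0.88],[0.85, 0.32, 0.43]]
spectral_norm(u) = 0.20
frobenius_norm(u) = 0.22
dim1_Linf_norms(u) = [0.04, 0.07, 0.19]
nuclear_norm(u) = 0.31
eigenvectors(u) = [[-0.39,0.86,0.20], [0.52,0.35,-0.42], [0.76,0.36,0.89]]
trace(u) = 0.00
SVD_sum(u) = [[0.00,-0.0,0.00],[0.0,-0.01,0.00],[-0.05,0.19,-0.04]] + [[0.03, -0.00, -0.05], [-0.03, 0.01, 0.06], [-0.0, 0.0, 0.0]] + [[0.01, 0.01, 0.01], [0.01, 0.0, 0.01], [0.00, 0.00, 0.0]]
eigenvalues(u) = [0.12, 0.02, -0.14]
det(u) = -0.00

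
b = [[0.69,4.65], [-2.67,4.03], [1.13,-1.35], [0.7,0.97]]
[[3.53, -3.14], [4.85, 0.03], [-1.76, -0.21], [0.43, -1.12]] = b @ [[-0.55, -0.84], [0.84, -0.55]]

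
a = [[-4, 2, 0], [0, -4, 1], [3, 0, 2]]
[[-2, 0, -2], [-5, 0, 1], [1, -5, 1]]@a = [[2, -4, -4], [23, -10, 2], [-1, 22, -3]]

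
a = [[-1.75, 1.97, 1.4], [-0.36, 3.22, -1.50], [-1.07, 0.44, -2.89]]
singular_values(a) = [4.32, 3.24, 1.49]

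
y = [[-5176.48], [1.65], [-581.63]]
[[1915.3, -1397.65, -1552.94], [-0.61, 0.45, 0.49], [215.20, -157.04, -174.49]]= y@ [[-0.37, 0.27, 0.30]]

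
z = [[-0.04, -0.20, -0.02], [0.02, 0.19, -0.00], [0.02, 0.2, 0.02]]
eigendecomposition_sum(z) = [[-0.02, -0.21, 0.00], [0.02, 0.19, -0.0], [0.02, 0.23, -0.00]] + [[-0.02, -0.01, -0.01], [0.0, 0.0, 0.0], [0.0, 0.00, 0.00]] + [[0.0,0.02,-0.01], [-0.0,-0.0,0.0], [-0.00,-0.03,0.02]]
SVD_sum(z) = [[-0.03,-0.2,-0.01],[0.03,0.19,0.01],[0.03,0.2,0.01]] + [[-0.01, 0.00, -0.01], [-0.01, 0.0, -0.01], [-0.00, 0.00, -0.00]] + [[-0.0, 0.0, 0.0], [0.0, -0.00, -0.00], [-0.01, 0.00, 0.01]]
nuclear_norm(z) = 0.38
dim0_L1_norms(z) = [0.08, 0.59, 0.04]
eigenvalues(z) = [0.17, -0.02, 0.02]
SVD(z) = [[-0.59,-0.70,0.4], [0.55,-0.71,-0.43], [0.59,-0.04,0.81]] @ diag([0.3446871065855142, 0.018791646466711862, 0.011733395790491105]) @ [[0.13, 0.99, 0.07], [0.69, -0.14, 0.71], [-0.71, 0.05, 0.7]]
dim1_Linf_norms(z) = [0.2, 0.19, 0.2]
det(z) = -0.00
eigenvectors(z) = [[-0.57, 1.00, -0.46], [0.53, -0.09, 0.06], [0.63, -0.02, 0.88]]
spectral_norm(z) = 0.34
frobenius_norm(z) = 0.35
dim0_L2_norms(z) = [0.05, 0.34, 0.03]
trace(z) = 0.17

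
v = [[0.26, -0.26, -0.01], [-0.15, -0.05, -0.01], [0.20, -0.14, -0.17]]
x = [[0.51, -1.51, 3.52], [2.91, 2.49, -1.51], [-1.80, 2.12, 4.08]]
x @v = [[1.06, -0.55, -0.59], [0.08, -0.67, 0.20], [0.03, -0.21, -0.70]]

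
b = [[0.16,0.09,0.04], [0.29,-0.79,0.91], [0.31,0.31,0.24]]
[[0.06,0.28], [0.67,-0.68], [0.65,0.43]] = b@[[-0.9, 1.82], [1.32, 0.35], [2.17, -1.02]]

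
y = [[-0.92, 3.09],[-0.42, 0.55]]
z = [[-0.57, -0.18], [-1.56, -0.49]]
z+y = [[-1.49, 2.91], [-1.98, 0.06]]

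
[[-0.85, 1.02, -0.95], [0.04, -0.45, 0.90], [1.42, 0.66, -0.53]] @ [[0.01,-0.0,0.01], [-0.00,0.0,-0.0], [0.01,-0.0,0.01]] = [[-0.02, 0.0, -0.02], [0.01, 0.00, 0.01], [0.01, 0.00, 0.01]]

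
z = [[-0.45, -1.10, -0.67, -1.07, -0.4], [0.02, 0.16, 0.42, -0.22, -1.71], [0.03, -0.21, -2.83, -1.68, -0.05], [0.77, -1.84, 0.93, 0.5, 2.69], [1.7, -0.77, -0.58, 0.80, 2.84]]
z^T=[[-0.45, 0.02, 0.03, 0.77, 1.7],[-1.1, 0.16, -0.21, -1.84, -0.77],[-0.67, 0.42, -2.83, 0.93, -0.58],[-1.07, -0.22, -1.68, 0.5, 0.8],[-0.40, -1.71, -0.05, 2.69, 2.84]]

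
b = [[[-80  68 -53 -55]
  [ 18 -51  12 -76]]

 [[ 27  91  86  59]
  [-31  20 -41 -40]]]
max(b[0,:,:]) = 68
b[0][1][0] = 18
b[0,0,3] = -55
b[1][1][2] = -41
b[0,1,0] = 18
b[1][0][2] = 86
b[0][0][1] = 68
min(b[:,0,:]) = -80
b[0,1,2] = 12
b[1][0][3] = 59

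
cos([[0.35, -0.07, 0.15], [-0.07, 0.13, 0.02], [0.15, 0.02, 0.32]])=[[0.93, 0.02, -0.05], [0.02, 0.99, 0.00], [-0.05, 0.0, 0.94]]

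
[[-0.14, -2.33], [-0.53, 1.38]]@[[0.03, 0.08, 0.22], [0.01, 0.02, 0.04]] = [[-0.03, -0.06, -0.12], [-0.0, -0.01, -0.06]]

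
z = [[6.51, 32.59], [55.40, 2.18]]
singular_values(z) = [56.25, 31.84]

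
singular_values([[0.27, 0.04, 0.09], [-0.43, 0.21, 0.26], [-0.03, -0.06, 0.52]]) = [0.65, 0.45, 0.15]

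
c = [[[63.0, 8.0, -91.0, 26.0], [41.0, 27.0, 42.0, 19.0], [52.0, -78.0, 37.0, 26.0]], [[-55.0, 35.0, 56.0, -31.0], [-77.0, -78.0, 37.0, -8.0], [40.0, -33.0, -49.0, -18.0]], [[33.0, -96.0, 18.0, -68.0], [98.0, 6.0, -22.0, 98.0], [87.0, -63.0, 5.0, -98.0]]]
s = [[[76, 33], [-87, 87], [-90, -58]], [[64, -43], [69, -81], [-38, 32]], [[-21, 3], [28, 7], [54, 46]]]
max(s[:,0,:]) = 76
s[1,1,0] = 69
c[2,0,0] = 33.0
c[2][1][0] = 98.0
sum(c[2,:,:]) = -2.0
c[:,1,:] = [[41.0, 27.0, 42.0, 19.0], [-77.0, -78.0, 37.0, -8.0], [98.0, 6.0, -22.0, 98.0]]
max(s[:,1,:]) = 87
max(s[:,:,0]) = 76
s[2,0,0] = -21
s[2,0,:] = [-21, 3]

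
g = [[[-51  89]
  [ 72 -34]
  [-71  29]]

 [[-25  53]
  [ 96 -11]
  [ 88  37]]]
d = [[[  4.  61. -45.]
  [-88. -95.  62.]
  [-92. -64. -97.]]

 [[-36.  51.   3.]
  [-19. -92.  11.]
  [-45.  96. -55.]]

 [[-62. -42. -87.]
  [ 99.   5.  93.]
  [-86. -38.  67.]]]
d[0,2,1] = -64.0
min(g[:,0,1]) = 53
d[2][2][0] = -86.0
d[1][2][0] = -45.0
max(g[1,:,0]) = 96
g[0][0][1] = 89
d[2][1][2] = 93.0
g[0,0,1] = 89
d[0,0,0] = 4.0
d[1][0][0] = -36.0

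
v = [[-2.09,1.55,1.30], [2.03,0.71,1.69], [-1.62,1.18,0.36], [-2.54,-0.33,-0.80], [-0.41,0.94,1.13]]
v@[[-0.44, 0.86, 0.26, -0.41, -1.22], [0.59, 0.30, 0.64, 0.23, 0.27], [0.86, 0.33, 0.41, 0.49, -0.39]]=[[2.95, -0.9, 0.98, 1.85, 2.46], [0.98, 2.52, 1.68, 0.16, -2.94], [1.72, -0.92, 0.48, 1.11, 2.15], [0.23, -2.55, -1.20, 0.57, 3.32], [1.71, 0.3, 0.96, 0.94, 0.31]]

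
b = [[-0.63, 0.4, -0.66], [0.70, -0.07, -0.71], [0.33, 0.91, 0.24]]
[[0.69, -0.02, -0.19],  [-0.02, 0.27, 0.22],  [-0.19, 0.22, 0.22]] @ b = [[-0.51, 0.10, -0.49], [0.27, 0.17, -0.13], [0.35, 0.11, 0.02]]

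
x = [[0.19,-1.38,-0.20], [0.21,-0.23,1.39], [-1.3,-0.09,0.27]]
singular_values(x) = [1.45, 1.44, 1.27]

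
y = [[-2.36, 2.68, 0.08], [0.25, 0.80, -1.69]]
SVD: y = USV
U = [[-0.99, -0.15], [-0.15, 0.99]]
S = [3.6, 1.83]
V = [[0.64, -0.77, 0.05],[0.33, 0.21, -0.92]]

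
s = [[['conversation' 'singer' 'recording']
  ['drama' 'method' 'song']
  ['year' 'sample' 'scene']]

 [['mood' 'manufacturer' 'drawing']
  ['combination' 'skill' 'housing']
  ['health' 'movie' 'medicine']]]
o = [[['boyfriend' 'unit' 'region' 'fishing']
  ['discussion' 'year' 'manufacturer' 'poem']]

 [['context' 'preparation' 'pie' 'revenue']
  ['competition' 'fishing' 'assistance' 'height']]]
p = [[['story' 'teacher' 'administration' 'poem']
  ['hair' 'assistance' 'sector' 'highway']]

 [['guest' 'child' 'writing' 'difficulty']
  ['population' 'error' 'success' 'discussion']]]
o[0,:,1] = ['unit', 'year']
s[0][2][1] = 'sample'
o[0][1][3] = 'poem'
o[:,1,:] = [['discussion', 'year', 'manufacturer', 'poem'], ['competition', 'fishing', 'assistance', 'height']]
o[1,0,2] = 'pie'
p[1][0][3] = 'difficulty'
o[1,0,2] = 'pie'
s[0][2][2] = 'scene'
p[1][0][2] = 'writing'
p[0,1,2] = 'sector'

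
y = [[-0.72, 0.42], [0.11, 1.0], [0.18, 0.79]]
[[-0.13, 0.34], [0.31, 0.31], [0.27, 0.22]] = y @ [[0.34, -0.27], [0.27, 0.34]]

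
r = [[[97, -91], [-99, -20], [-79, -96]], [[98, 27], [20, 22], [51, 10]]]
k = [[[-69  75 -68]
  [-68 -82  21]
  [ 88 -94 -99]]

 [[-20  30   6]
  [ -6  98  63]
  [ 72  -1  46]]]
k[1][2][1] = -1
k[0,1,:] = [-68, -82, 21]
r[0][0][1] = -91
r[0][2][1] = -96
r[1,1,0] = 20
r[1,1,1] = 22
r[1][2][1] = 10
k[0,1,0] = -68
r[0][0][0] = 97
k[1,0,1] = 30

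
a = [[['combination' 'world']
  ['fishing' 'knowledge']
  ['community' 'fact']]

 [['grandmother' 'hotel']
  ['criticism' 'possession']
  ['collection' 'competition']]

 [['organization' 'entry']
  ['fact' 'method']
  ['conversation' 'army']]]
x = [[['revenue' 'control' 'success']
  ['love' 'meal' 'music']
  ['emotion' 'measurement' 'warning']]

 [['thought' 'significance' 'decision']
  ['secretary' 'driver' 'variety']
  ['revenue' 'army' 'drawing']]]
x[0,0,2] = 'success'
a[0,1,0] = 'fishing'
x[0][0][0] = 'revenue'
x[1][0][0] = 'thought'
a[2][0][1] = 'entry'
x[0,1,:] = ['love', 'meal', 'music']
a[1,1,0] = 'criticism'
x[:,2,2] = ['warning', 'drawing']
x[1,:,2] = ['decision', 'variety', 'drawing']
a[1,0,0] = 'grandmother'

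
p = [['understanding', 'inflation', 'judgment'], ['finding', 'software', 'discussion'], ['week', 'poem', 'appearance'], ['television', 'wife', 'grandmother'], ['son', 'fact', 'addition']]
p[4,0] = 'son'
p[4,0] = 'son'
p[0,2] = 'judgment'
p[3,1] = 'wife'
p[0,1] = 'inflation'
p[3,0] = 'television'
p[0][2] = 'judgment'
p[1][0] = 'finding'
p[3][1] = 'wife'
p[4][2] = 'addition'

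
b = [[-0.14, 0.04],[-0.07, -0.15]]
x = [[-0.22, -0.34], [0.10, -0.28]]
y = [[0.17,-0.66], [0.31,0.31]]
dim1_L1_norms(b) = [0.18, 0.22]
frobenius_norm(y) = 0.81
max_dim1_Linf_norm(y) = 0.66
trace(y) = 0.48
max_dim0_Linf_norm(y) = 0.66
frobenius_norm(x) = 0.50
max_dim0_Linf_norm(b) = 0.15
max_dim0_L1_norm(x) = 0.62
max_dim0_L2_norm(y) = 0.73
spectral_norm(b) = 0.17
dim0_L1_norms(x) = [0.32, 0.62]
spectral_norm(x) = 0.46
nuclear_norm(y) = 1.08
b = x @ y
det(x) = 0.10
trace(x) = -0.50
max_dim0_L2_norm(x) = 0.44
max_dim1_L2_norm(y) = 0.68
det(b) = 0.02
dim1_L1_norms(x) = [0.56, 0.38]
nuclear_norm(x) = 0.67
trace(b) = -0.29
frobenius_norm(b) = 0.22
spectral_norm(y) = 0.73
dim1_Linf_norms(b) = [0.14, 0.15]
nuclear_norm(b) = 0.31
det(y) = 0.26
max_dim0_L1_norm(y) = 0.97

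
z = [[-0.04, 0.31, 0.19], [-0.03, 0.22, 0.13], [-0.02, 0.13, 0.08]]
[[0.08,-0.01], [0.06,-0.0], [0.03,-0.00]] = z@[[0.28, -0.80], [0.32, -0.19], [-0.03, 0.1]]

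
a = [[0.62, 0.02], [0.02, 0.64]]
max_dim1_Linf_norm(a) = 0.64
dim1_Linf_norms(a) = [0.62, 0.64]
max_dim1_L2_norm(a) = 0.64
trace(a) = 1.26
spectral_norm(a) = 0.65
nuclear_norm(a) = 1.26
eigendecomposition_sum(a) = [[0.44, -0.27], [-0.27, 0.17]] + [[0.18, 0.29], [0.29, 0.47]]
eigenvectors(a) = [[-0.85, -0.53], [0.53, -0.85]]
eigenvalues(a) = [0.61, 0.65]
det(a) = 0.40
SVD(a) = [[0.53, 0.85],[0.85, -0.53]] @ diag([0.6523606797749978, 0.6076393202250021]) @ [[0.53,  0.85], [0.85,  -0.53]]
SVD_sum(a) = [[0.18, 0.29], [0.29, 0.47]] + [[0.44, -0.27], [-0.27, 0.17]]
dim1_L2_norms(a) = [0.62, 0.64]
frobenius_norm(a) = 0.89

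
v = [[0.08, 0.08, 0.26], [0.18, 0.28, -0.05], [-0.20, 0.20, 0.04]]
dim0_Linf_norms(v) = [0.2, 0.28, 0.26]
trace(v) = 0.40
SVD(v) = [[-0.44,0.05,0.9], [-0.82,0.39,-0.42], [-0.37,-0.92,-0.13]] @ diag([0.3660800973782975, 0.2710734616382739, 0.2603930504044598]) @ [[-0.3, -0.92, -0.24], [0.95, -0.26, -0.16], [0.09, -0.27, 0.96]]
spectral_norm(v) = 0.37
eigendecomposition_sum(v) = [[0.00+0.11j, (-0.03-0.05j), 0.11-0.02j], [0.02-0.05j, 0.03j, (-0.06-0.02j)], [(-0.12-0.01j), 0.06-0.03j, (0.01+0.13j)]] + [[-0.11j, -0.03+0.05j, (0.11+0.02j)], [(0.02+0.05j), 0.00-0.03j, -0.06+0.02j], [-0.12+0.01j, 0.06+0.03j, (0.01-0.13j)]] + [[0.07+0.00j,(0.15-0j),0.03-0.00j], [(0.13+0j),0.27-0.00j,0.06-0.00j], [(0.04+0j),0.08-0.00j,0.02-0.00j]]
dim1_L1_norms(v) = [0.42, 0.51, 0.44]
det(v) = 0.03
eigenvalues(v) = [(0.02+0.27j), (0.02-0.27j), (0.36+0j)]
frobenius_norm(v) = 0.52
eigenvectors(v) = [[0.06+0.63j, 0.06-0.63j, (0.46+0j)], [(0.13-0.3j), 0.13+0.30j, 0.85+0.00j], [(-0.7+0j), -0.70-0.00j, (0.24+0j)]]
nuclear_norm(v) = 0.90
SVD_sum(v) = [[0.05,0.15,0.04], [0.09,0.28,0.07], [0.04,0.12,0.03]] + [[0.01, -0.0, -0.00],  [0.10, -0.03, -0.02],  [-0.24, 0.07, 0.04]] + [[0.02, -0.06, 0.22], [-0.01, 0.03, -0.10], [-0.0, 0.01, -0.03]]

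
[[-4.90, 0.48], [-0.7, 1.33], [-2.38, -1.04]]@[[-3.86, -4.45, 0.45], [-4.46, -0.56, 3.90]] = [[16.77, 21.54, -0.33], [-3.23, 2.37, 4.87], [13.83, 11.17, -5.13]]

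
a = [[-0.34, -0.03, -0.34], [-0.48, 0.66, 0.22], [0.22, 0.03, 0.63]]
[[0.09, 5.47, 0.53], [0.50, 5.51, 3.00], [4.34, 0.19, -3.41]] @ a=[[-2.54, 3.62, 1.51], [-2.15, 3.71, 2.93], [-2.32, -0.11, -3.58]]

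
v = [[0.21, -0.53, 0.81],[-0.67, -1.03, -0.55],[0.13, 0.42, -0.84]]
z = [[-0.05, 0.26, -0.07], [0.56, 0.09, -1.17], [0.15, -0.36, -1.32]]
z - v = [[-0.26, 0.79, -0.88], [1.23, 1.12, -0.62], [0.02, -0.78, -0.48]]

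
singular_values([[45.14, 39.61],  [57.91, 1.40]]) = [78.44, 28.44]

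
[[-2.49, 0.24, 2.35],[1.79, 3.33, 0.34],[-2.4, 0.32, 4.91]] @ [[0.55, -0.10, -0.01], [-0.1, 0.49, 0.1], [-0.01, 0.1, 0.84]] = [[-1.42, 0.60, 2.02], [0.65, 1.49, 0.60], [-1.4, 0.89, 4.18]]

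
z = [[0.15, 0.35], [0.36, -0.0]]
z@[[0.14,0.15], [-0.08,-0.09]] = [[-0.01, -0.01], [0.05, 0.05]]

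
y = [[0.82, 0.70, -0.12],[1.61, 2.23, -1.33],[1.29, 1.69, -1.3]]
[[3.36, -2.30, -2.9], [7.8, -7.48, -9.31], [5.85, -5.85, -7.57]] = y @ [[2.17, -0.35, -1.28], [2.38, -2.78, -2.4], [0.75, 0.54, 1.43]]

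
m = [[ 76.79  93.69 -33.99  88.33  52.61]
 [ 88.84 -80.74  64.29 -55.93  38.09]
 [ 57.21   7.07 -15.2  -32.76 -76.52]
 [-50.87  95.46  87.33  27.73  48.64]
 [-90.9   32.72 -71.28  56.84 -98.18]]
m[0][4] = 52.61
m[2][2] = -15.2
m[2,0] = 57.21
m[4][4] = -98.18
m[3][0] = -50.87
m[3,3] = 27.73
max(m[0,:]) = 93.69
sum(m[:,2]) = 31.150000000000006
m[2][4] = -76.52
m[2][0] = 57.21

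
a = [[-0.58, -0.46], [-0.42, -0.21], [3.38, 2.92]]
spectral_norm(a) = 4.55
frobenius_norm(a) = 4.55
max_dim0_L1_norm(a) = 4.38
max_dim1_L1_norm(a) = 6.3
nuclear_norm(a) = 4.67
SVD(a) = [[-0.16,-0.24],[-0.1,-0.96],[0.98,-0.14]] @ diag([4.55030043421678, 0.11859999311376153]) @ [[0.76, 0.65], [0.65, -0.76]]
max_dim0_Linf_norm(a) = 3.38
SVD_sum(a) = [[-0.56, -0.48], [-0.35, -0.3], [3.39, 2.91]] + [[-0.02, 0.02], [-0.07, 0.09], [-0.01, 0.01]]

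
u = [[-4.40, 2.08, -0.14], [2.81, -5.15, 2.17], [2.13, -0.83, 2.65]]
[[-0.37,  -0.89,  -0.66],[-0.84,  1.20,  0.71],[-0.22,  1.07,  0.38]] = u @ [[0.18, 0.18, 0.12],[0.19, -0.03, -0.06],[-0.17, 0.25, 0.03]]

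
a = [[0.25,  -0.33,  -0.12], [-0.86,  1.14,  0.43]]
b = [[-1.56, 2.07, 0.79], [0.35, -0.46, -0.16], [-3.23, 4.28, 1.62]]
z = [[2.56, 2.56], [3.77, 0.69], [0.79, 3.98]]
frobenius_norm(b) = 6.25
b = z @ a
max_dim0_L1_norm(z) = 7.23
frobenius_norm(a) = 1.55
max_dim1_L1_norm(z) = 5.12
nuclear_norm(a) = 1.56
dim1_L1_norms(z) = [5.12, 4.46, 4.77]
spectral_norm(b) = 6.25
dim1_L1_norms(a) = [0.7, 2.43]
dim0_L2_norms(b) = [3.6, 4.78, 1.81]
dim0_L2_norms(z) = [4.62, 4.78]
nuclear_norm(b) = 6.27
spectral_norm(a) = 1.55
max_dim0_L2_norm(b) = 4.78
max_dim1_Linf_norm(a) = 1.14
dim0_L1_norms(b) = [5.14, 6.81, 2.57]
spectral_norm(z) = 5.87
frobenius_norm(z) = 6.65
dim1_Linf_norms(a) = [0.33, 1.14]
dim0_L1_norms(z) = [7.12, 7.23]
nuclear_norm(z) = 9.00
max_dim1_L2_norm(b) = 5.6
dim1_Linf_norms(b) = [2.07, 0.46, 4.28]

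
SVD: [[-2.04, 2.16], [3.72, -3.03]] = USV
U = [[-0.53,  0.85], [0.85,  0.53]]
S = [5.63, 0.33]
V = [[0.75, -0.66],[0.66, 0.75]]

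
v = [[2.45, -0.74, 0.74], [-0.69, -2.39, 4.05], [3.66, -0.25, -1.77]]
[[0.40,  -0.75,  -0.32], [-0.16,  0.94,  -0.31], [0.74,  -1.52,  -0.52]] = v @ [[0.15,-0.37,-0.06], [-0.13,-0.10,0.35], [-0.09,0.11,0.12]]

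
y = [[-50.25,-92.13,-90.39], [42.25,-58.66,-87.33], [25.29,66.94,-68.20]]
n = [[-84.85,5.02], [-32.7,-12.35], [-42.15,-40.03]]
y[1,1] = -58.66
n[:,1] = [5.02, -12.35, -40.03]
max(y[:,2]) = -68.2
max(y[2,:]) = 66.94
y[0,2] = -90.39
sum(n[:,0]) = -159.7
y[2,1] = 66.94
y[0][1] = -92.13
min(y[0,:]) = -92.13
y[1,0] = 42.25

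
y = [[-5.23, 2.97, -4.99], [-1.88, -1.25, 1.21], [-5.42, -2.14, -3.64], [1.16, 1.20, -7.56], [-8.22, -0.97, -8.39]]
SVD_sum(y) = [[-4.61,0.07,-5.54],[-0.17,0.0,-0.20],[-4.0,0.06,-4.80],[-3.25,0.05,-3.90],[-7.48,0.11,-8.99]] + [[0.22, 0.11, -0.18],  [-1.81, -0.94, 1.49],  [-1.81, -0.93, 1.49],  [4.12, 2.13, -3.4],  [-0.92, -0.48, 0.76]] + [[-0.84,2.79,0.73], [0.1,-0.32,-0.08], [0.38,-1.27,-0.33], [0.29,-0.98,-0.26], [0.18,-0.61,-0.16]]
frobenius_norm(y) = 17.71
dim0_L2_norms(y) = [11.37, 4.16, 12.93]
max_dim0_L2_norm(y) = 12.93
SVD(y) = [[-0.45, -0.04, 0.85], [-0.02, 0.37, -0.10], [-0.39, 0.37, -0.39], [-0.32, -0.83, -0.3], [-0.73, 0.19, -0.19]] @ diag([15.926792083748492, 6.892259376317854, 3.537676442328359]) @ [[0.64, -0.01, 0.77], [-0.72, -0.37, 0.59], [-0.28, 0.93, 0.24]]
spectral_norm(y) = 15.93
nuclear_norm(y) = 26.36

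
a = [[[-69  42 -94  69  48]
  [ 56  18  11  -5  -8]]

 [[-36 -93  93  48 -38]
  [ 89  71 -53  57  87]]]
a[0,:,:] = [[-69, 42, -94, 69, 48], [56, 18, 11, -5, -8]]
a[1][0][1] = -93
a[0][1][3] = -5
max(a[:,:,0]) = 89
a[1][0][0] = -36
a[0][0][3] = 69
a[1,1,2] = -53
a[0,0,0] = -69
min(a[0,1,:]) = -8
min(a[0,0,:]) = -94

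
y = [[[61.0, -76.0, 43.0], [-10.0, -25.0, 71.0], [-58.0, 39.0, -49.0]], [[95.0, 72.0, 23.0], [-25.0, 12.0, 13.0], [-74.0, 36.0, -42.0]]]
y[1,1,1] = 12.0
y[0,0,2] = 43.0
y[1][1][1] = 12.0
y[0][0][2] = 43.0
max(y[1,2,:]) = 36.0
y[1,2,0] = -74.0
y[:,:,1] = [[-76.0, -25.0, 39.0], [72.0, 12.0, 36.0]]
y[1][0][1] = 72.0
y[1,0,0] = 95.0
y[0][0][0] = 61.0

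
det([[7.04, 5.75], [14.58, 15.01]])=21.835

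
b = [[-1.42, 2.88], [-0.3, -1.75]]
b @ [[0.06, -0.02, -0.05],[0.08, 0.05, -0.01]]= [[0.15, 0.17, 0.04], [-0.16, -0.08, 0.03]]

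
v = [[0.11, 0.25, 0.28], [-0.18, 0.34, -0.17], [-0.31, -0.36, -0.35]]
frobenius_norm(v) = 0.82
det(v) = 0.03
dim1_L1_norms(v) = [0.64, 0.69, 1.02]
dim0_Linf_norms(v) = [0.31, 0.36, 0.35]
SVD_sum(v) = [[0.17, 0.25, 0.24], [0.02, 0.02, 0.02], [-0.26, -0.38, -0.37]] + [[-0.01, 0.01, -0.01],[-0.20, 0.32, -0.19],[-0.02, 0.02, -0.01]] + [[-0.05, -0.01, 0.05], [0.00, 0.00, -0.0], [-0.04, -0.00, 0.03]]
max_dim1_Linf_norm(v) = 0.36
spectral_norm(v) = 0.70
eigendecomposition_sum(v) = [[0.07+0.21j, 0.08+0.01j, (0.16+0.12j)], [-0.04+0.01j, (-0+0.01j), (-0.03+0.03j)], [(-0.18-0.15j), -0.07+0.03j, (-0.21-0.02j)]] + [[0.07-0.21j,  0.08-0.01j,  (0.16-0.12j)], [(-0.04-0.01j),  -0.00-0.01j,  (-0.03-0.03j)], [-0.18+0.15j,  (-0.07-0.03j),  (-0.21+0.02j)]] + [[-0.03-0.00j, (0.1-0j), -0.03-0.00j], [(-0.1-0j), (0.35-0j), (-0.12-0j)], [0.06+0.00j, (-0.21+0j), (0.07+0j)]]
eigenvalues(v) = [(-0.15+0.21j), (-0.15-0.21j), (0.39+0j)]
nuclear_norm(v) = 1.21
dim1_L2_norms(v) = [0.39, 0.42, 0.59]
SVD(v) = [[-0.55, -0.03, 0.84],[-0.05, -1.00, -0.06],[0.84, -0.08, 0.54]] @ diag([0.7028254560250241, 0.42051411266992283, 0.08546496012193688]) @ [[-0.44,-0.65,-0.62], [0.48,-0.76,0.45], [-0.76,-0.10,0.64]]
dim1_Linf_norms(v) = [0.28, 0.34, 0.36]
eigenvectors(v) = [[(-0.57-0.37j), (-0.57+0.37j), -0.24+0.00j], [0.08-0.10j, 0.08+0.10j, -0.83+0.00j], [(0.72+0j), (0.72-0j), 0.50+0.00j]]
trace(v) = 0.10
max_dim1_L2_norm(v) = 0.59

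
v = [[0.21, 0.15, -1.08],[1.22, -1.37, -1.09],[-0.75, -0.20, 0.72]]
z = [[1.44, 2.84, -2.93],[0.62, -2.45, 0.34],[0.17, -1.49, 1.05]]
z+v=[[1.65, 2.99, -4.01], [1.84, -3.82, -0.75], [-0.58, -1.69, 1.77]]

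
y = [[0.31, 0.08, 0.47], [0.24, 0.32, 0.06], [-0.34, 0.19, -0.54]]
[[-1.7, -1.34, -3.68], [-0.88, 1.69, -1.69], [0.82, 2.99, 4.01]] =y @ [[3.24, 1.47, -5.34], [-4.22, 5.05, -0.47], [-5.04, -4.68, -4.23]]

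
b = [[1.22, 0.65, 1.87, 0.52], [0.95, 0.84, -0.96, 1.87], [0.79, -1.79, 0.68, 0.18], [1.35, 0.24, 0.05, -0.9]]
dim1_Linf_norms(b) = [1.87, 1.87, 1.79, 1.35]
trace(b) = 1.84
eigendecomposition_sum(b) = [[0.84+0.08j,0.05+0.77j,0.62-0.62j,0.28+0.35j], [0.46-0.70j,(0.7+0.32j),(-0.25-0.84j),(0.44-0.08j)], [(0.23+0.66j),(-0.56+0.31j),0.68+0.26j,-0.17+0.33j], [(0.36-0.09j),(0.14+0.31j),(0.17-0.35j),0.17+0.11j]] + [[(0.84-0.08j),  0.05-0.77j,  (0.62+0.62j),  (0.28-0.35j)], [(0.46+0.7j),  0.70-0.32j,  -0.25+0.84j,  (0.44+0.08j)], [0.23-0.66j,  (-0.56-0.31j),  0.68-0.26j,  (-0.17-0.33j)], [0.36+0.09j,  0.14-0.31j,  0.17+0.35j,  (0.17-0.11j)]] + [[(-0.23+0.18j), 0.27+0.12j, 0.31+0.02j, -0.02-0.57j], [0.01-0.31j, -0.28+0.15j, -0.23+0.25j, (0.49+0.38j)], [(0.17-0.28j), -0.33-0.01j, -0.34+0.11j, (0.26+0.59j)], [(0.31+0.16j), -0.02-0.36j, -0.14-0.35j, -0.62+0.32j]] + [[(-0.23-0.18j), 0.27-0.12j, 0.31-0.02j, -0.02+0.57j], [0.01+0.31j, (-0.28-0.15j), (-0.23-0.25j), (0.49-0.38j)], [(0.17+0.28j), (-0.33+0.01j), -0.34-0.11j, (0.26-0.59j)], [0.31-0.16j, (-0.02+0.36j), -0.14+0.35j, -0.62-0.32j]]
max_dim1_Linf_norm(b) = 1.87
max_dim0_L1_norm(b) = 4.31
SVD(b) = [[0.83, 0.19, -0.33, 0.42], [0.42, -0.81, 0.37, -0.17], [0.25, 0.52, 0.81, -0.1], [0.28, 0.19, -0.32, -0.89]] @ diag([2.638995296608036, 2.563794627928881, 1.7772472584103651, 1.422832777509894]) @ [[0.75, 0.19, 0.50, 0.38], [0.05, -0.57, 0.58, -0.58], [0.1, -0.80, -0.25, 0.54], [-0.65, 0.06, 0.59, 0.47]]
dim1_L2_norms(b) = [2.38, 2.45, 2.08, 1.64]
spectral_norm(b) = 2.64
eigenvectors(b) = [[0.59+0.00j, (0.59-0j), 0.20-0.41j, (0.2+0.41j)], [(0.28-0.52j), (0.28+0.52j), (0.2+0.44j), (0.2-0.44j)], [(0.2+0.44j), (0.2-0.44j), -0.04+0.51j, -0.04-0.51j], [(0.25-0.09j), (0.25+0.09j), (-0.55+0j), (-0.55-0j)]]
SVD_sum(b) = [[1.64, 0.42, 1.10, 0.83], [0.83, 0.21, 0.56, 0.42], [0.49, 0.13, 0.33, 0.25], [0.56, 0.14, 0.37, 0.28]] + [[0.02, -0.27, 0.28, -0.28], [-0.1, 1.17, -1.21, 1.21], [0.07, -0.76, 0.78, -0.78], [0.02, -0.27, 0.28, -0.28]] + [[-0.06, 0.46, 0.14, -0.31], [0.06, -0.53, -0.16, 0.36], [0.14, -1.15, -0.35, 0.78], [-0.05, 0.45, 0.14, -0.30]] + [[-0.39, 0.04, 0.35, 0.28], [0.16, -0.02, -0.15, -0.12], [0.09, -0.01, -0.08, -0.07], [0.82, -0.08, -0.74, -0.60]]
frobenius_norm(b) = 4.33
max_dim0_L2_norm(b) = 2.21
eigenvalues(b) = [(2.39+0.76j), (2.39-0.76j), (-1.47+0.76j), (-1.47-0.76j)]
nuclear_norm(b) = 8.40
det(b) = 17.11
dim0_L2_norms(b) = [2.2, 2.1, 2.21, 2.15]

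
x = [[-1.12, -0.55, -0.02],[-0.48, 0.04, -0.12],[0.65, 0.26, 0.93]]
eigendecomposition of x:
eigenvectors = [[0.91, 0.03, -0.38], [0.30, -0.15, 0.93], [-0.30, 0.99, 0.01]]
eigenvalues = [-1.29, 0.91, 0.23]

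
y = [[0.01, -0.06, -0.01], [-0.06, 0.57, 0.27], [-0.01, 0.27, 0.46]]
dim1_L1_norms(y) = [0.08, 0.9, 0.74]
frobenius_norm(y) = 0.83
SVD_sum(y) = [[0.00, -0.04, -0.03], [-0.04, 0.48, 0.39], [-0.03, 0.39, 0.31]] + [[0.0, -0.02, 0.02], [-0.02, 0.09, -0.12], [0.02, -0.12, 0.15]] + [[0.0, 0.00, -0.0],  [0.0, 0.0, -0.0],  [-0.00, -0.00, 0.0]]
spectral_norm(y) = 0.79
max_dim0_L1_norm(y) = 0.9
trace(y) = 1.04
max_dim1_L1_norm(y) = 0.9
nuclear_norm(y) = 1.04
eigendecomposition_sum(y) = [[0.00,-0.04,-0.03], [-0.04,0.48,0.39], [-0.03,0.39,0.31]] + [[0.00, 0.00, -0.0], [0.0, 0.0, -0.00], [-0.00, -0.00, 0.0]] + [[0.0, -0.02, 0.02],[-0.02, 0.09, -0.12],[0.02, -0.12, 0.15]]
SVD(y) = [[-0.07, 0.13, 0.99], [0.78, -0.62, 0.13], [0.63, 0.78, -0.06]] @ diag([0.7941070505033597, 0.24328416841654624, 0.00260878108009386]) @ [[-0.07,0.78,0.63], [0.13,-0.62,0.78], [0.99,0.13,-0.06]]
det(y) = 0.00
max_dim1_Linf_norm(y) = 0.57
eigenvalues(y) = [0.79, 0.0, 0.24]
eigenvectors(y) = [[0.07, -0.99, 0.13], [-0.78, -0.13, -0.62], [-0.63, 0.06, 0.78]]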